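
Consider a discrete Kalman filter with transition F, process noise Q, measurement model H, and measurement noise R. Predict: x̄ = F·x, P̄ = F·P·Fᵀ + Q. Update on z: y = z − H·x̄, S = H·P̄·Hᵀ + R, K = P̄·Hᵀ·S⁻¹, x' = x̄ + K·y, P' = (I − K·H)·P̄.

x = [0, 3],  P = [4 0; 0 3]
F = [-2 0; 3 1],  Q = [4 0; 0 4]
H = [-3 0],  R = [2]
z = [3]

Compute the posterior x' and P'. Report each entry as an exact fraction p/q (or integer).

x' = [-90/91, 381/91]
P' = [20/91 -24/91; -24/91 1321/91]

x̄ = F·x = [0, 3]
P̄ = F·P·Fᵀ + Q = [20 -24; -24 43]
y = z − H·x̄ = [3]
S = H·P̄·Hᵀ + R = [182]
K = P̄·Hᵀ·S⁻¹ = [-30/91; 36/91]
x' = x̄ + K·y = [-90/91, 381/91]
P' = (I − K·H)·P̄ = [20/91 -24/91; -24/91 1321/91]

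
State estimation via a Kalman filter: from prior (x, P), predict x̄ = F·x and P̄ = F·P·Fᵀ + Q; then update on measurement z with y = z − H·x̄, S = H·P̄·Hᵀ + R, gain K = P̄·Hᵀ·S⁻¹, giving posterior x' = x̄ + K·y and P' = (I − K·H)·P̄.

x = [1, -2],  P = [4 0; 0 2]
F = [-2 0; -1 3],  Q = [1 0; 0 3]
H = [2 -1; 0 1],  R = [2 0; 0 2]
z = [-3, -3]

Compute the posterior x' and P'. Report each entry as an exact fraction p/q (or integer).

x' = [-137/45, -146/45]
P' = [14/15 41/45; 41/45 83/45]

x̄ = F·x = [-2, -7]
P̄ = F·P·Fᵀ + Q = [17 8; 8 25]
y = z − H·x̄ = [-6, 4]
S = H·P̄·Hᵀ + R = [63 -9; -9 27]
K = P̄·Hᵀ·S⁻¹ = [43/90 41/90; -1/90 83/90]
x' = x̄ + K·y = [-137/45, -146/45]
P' = (I − K·H)·P̄ = [14/15 41/45; 41/45 83/45]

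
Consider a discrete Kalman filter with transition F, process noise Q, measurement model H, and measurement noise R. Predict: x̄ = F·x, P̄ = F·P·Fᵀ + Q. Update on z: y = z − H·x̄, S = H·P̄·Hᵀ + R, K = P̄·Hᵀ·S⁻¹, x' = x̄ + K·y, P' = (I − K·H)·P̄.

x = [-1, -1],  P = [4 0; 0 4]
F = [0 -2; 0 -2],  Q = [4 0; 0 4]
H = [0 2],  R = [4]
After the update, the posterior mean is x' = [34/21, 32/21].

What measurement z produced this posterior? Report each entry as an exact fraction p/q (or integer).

x̄ = F·x = [2, 2]
P̄ = F·P·Fᵀ + Q = [20 16; 16 20]
S = H·P̄·Hᵀ + R = [84]
K = P̄·Hᵀ·S⁻¹ = [8/21; 10/21]
x' − x̄ = [-8/21, -10/21] = K·y
y = (KᵀK)⁻¹·Kᵀ·(x' − x̄) = [-1]
z = y + H·x̄ = [-1] + [4] = [3]

z = [3]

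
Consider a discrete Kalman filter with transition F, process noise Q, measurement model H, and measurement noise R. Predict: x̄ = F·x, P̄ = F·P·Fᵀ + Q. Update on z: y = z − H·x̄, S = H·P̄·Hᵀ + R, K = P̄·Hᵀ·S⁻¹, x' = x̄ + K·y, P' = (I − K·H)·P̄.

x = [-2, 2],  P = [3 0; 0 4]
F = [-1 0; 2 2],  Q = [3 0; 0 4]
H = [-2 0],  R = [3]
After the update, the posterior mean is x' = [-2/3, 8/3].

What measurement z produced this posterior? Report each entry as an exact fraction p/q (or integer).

z = [2]

x̄ = F·x = [2, 0]
P̄ = F·P·Fᵀ + Q = [6 -6; -6 32]
S = H·P̄·Hᵀ + R = [27]
K = P̄·Hᵀ·S⁻¹ = [-4/9; 4/9]
x' − x̄ = [-8/3, 8/3] = K·y
y = (KᵀK)⁻¹·Kᵀ·(x' − x̄) = [6]
z = y + H·x̄ = [6] + [-4] = [2]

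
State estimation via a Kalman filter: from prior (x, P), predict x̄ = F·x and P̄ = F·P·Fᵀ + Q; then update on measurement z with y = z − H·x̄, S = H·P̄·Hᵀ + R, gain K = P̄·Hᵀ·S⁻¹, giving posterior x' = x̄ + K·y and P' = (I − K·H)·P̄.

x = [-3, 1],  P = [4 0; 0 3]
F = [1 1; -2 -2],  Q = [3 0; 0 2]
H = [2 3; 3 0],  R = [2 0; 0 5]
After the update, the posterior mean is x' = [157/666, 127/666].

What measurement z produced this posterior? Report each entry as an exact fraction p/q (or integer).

z = [1, 1]

x̄ = F·x = [-2, 4]
P̄ = F·P·Fᵀ + Q = [10 -14; -14 30]
S = H·P̄·Hᵀ + R = [144 -66; -66 95]
K = P̄·Hᵀ·S⁻¹ = [-55/4662 239/777; 1559/4662 -163/777]
x' − x̄ = [1489/666, -2537/666] = K·y
y = (KᵀK)⁻¹·Kᵀ·(x' − x̄) = [-7, 7]
z = y + H·x̄ = [-7, 7] + [8, -6] = [1, 1]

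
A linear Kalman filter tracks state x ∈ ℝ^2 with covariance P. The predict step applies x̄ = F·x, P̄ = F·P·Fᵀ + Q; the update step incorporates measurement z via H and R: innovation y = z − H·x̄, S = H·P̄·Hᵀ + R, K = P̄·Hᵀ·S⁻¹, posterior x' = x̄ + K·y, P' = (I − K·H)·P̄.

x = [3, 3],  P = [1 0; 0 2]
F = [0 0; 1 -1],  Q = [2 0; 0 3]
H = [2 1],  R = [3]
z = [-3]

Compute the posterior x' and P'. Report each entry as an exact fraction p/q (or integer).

x̄ = F·x = [0, 0]
P̄ = F·P·Fᵀ + Q = [2 0; 0 6]
y = z − H·x̄ = [-3]
S = H·P̄·Hᵀ + R = [17]
K = P̄·Hᵀ·S⁻¹ = [4/17; 6/17]
x' = x̄ + K·y = [-12/17, -18/17]
P' = (I − K·H)·P̄ = [18/17 -24/17; -24/17 66/17]

x' = [-12/17, -18/17]
P' = [18/17 -24/17; -24/17 66/17]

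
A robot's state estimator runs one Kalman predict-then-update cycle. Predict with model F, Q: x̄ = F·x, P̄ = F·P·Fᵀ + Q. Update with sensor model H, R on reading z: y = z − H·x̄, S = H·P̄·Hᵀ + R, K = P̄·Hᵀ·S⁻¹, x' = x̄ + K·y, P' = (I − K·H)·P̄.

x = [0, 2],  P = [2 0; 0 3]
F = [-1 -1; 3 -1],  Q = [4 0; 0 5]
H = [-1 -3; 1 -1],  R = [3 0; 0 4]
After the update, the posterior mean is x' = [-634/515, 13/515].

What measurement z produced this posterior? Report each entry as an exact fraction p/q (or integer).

z = [1, -1]

x̄ = F·x = [-2, -2]
P̄ = F·P·Fᵀ + Q = [9 -3; -3 26]
S = H·P̄·Hᵀ + R = [228 75; 75 45]
K = P̄·Hᵀ·S⁻¹ = [-20/103 304/515; -80/309 -329/1545]
x' − x̄ = [396/515, 1043/515] = K·y
y = (KᵀK)⁻¹·Kᵀ·(x' − x̄) = [-7, -1]
z = y + H·x̄ = [-7, -1] + [8, 0] = [1, -1]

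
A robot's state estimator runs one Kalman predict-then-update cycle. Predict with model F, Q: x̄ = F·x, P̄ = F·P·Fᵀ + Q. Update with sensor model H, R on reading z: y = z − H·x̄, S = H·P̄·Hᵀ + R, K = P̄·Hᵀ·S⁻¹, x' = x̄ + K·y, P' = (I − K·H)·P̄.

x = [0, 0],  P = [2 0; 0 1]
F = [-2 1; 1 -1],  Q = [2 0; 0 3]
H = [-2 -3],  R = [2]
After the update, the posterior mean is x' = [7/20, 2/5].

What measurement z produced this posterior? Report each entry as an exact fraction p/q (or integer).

z = [-2]

x̄ = F·x = [0, 0]
P̄ = F·P·Fᵀ + Q = [11 -5; -5 6]
S = H·P̄·Hᵀ + R = [40]
K = P̄·Hᵀ·S⁻¹ = [-7/40; -1/5]
x' − x̄ = [7/20, 2/5] = K·y
y = (KᵀK)⁻¹·Kᵀ·(x' − x̄) = [-2]
z = y + H·x̄ = [-2] + [0] = [-2]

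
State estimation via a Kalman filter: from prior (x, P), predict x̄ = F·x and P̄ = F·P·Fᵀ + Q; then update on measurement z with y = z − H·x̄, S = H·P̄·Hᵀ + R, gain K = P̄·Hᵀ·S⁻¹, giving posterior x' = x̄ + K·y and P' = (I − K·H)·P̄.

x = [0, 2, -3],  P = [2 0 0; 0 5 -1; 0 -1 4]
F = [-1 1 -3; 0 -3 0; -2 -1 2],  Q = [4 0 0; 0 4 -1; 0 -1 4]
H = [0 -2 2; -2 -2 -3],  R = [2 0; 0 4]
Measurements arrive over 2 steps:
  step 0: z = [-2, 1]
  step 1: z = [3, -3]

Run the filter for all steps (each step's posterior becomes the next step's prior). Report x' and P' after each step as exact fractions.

step 0: x' = [386953/39547, -139552/39547, -179779/39547], P' = [1954991/39547 -782636/39547 -785842/39547; -782636/39547 326637/39547 316170/39547; -785842/39547 316170/39547 325260/39547]
step 1: x' = [1985442362/770308953, -1048372657/770308953, 106127963/770308953], P' = [30324216941/5392162671 -11656229779/5392162671 -1691253976/770308953; -11656229779/5392162671 6228062891/5392162671 675639944/770308953; -1691253976/770308953 675639944/770308953 842722364/770308953]

step 0: x̄ = F·x = [11, -6, -8]
step 0: P̄ = F·P·Fᵀ + Q = [53 -24 -30; -24 49 20; -30 20 37]
step 0: y = z − H·x̄ = [2, -13]
step 0: S = H·P̄·Hᵀ + R = [186 38; 38 433]
step 0: K = P̄·Hᵀ·S⁻¹ = [-3206/39547 3204/39547; -10467/39547 -9128/39547; 9090/39547 -9109/39547]
step 0: x' = x̄ + K·y = [386953/39547, -139552/39547, -179779/39547]
step 0: P' = (I − K·H)·P̄ = [1954991/39547 -782636/39547 -785842/39547; -782636/39547 326637/39547 316170/39547; -785842/39547 316170/39547 325260/39547]
step 1: x̄ = F·x = [12832/39547, 418656/39547, -993912/39547]
step 1: P̄ = F·P·Fᵀ + Q = [320356/39547 -482289/39547 851903/39547; -482289/39547 3097921/39547 -5652472/39547; 851903/39547 -5652472/39547 11497341/39547]
step 1: y = z − H·x̄ = [2943777/39547, -2237401/39547]
step 1: S = H·P̄·Hᵀ + R = [103679918/39547 -73234074/39547; -73234074/39547 55842225/39547]
step 1: K = P̄·Hᵀ·S⁻¹ = [-60849351/1797387557 -454910207/5392162671; -499527761/1797387557 -833026262/5392162671; 55694140/256769651 -124234757/770308953]
step 1: x' = x̄ + K·y = [1985442362/770308953, -1048372657/770308953, 106127963/770308953]
step 1: P' = (I − K·H)·P̄ = [30324216941/5392162671 -11656229779/5392162671 -1691253976/770308953; -11656229779/5392162671 6228062891/5392162671 675639944/770308953; -1691253976/770308953 675639944/770308953 842722364/770308953]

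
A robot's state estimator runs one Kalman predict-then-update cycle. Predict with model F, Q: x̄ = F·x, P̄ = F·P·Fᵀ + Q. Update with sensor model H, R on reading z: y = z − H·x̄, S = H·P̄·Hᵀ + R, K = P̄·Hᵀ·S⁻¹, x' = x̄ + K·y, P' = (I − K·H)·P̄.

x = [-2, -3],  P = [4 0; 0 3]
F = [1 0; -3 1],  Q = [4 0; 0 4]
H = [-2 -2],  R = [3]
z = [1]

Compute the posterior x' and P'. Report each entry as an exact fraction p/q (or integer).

x̄ = F·x = [-2, 3]
P̄ = F·P·Fᵀ + Q = [8 -12; -12 43]
y = z − H·x̄ = [3]
S = H·P̄·Hᵀ + R = [111]
K = P̄·Hᵀ·S⁻¹ = [8/111; -62/111]
x' = x̄ + K·y = [-66/37, 49/37]
P' = (I − K·H)·P̄ = [824/111 -836/111; -836/111 929/111]

x' = [-66/37, 49/37]
P' = [824/111 -836/111; -836/111 929/111]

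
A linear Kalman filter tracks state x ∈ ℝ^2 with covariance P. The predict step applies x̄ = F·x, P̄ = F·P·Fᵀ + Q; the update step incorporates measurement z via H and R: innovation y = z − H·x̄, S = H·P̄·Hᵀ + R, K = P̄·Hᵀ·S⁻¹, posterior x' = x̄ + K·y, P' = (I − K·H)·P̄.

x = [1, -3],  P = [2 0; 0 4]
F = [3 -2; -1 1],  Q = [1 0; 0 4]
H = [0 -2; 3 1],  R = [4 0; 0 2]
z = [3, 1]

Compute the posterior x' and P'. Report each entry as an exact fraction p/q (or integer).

x' = [1450/1649, -2377/1649]
P' = [532/1649 -490/1649; -490/1649 1406/1649]

x̄ = F·x = [9, -4]
P̄ = F·P·Fᵀ + Q = [35 -14; -14 10]
y = z − H·x̄ = [-5, -22]
S = H·P̄·Hᵀ + R = [44 64; 64 243]
K = P̄·Hᵀ·S⁻¹ = [245/1649 553/1649; -703/1649 -32/1649]
x' = x̄ + K·y = [1450/1649, -2377/1649]
P' = (I − K·H)·P̄ = [532/1649 -490/1649; -490/1649 1406/1649]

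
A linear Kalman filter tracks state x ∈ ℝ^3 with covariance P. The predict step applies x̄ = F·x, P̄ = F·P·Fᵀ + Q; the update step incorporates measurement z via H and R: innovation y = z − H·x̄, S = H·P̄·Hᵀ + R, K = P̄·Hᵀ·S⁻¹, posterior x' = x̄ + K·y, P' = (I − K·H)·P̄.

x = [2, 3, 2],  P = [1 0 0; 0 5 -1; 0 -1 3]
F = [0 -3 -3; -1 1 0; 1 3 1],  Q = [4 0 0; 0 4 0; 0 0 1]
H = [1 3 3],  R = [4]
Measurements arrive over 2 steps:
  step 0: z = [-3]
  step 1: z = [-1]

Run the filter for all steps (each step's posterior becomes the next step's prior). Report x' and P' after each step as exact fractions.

step 0: x' = [-1875/229, -626/229, 1042/229], P' = [7874/229 216/229 -2910/229; 216/229 1331/458 -1399/458; -2910/229 -1399/458 3511/458]
step 1: x' = [-126652/26417, 208220/26417, -177691/26417], P' = [5804282/132085 -4711602/132085 2781732/132085; -4711602/132085 4801597/132085 -3212947/132085; 2781732/132085 -3212947/132085 2323847/132085]

step 0: x̄ = F·x = [-15, 1, 13]
step 0: P̄ = F·P·Fᵀ + Q = [58 -12 -42; -12 10 13; -42 13 44]
step 0: y = z − H·x̄ = [-30]
step 0: S = H·P̄·Hᵀ + R = [458]
step 0: K = P̄·Hᵀ·S⁻¹ = [-52/229; 57/458; 129/458]
step 0: x' = x̄ + K·y = [-1875/229, -626/229, 1042/229]
step 0: P' = (I − K·H)·P̄ = [7874/229 216/229 -2910/229; 216/229 1331/458 -1399/458; -2910/229 -1399/458 3511/458]
step 1: x̄ = F·x = [-1248/229, 1249/229, -2711/229]
step 1: P̄ = F·P·Fᵀ + Q = [10114/229 -7980/229 5220/229; -7980/229 18047/458 -4099/229; 5220/229 -4099/229 7127/229]
step 1: y = z − H·x̄ = [5405/229]
step 1: S = H·P̄·Hᵀ + R = [132085/458]
step 1: K = P̄·Hᵀ·S⁻¹ = [3668/132085; 13587/132085; 28608/132085]
step 1: x' = x̄ + K·y = [-126652/26417, 208220/26417, -177691/26417]
step 1: P' = (I − K·H)·P̄ = [5804282/132085 -4711602/132085 2781732/132085; -4711602/132085 4801597/132085 -3212947/132085; 2781732/132085 -3212947/132085 2323847/132085]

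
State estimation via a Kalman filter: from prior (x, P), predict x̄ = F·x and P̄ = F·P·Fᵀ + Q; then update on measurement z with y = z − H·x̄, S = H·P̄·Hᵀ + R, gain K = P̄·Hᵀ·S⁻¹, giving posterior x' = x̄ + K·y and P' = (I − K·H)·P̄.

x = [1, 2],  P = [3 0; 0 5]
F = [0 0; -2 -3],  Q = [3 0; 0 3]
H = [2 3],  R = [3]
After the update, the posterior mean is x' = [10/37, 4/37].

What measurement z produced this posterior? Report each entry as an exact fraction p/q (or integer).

z = [1]

x̄ = F·x = [0, -8]
P̄ = F·P·Fᵀ + Q = [3 0; 0 60]
S = H·P̄·Hᵀ + R = [555]
K = P̄·Hᵀ·S⁻¹ = [2/185; 12/37]
x' − x̄ = [10/37, 300/37] = K·y
y = (KᵀK)⁻¹·Kᵀ·(x' − x̄) = [25]
z = y + H·x̄ = [25] + [-24] = [1]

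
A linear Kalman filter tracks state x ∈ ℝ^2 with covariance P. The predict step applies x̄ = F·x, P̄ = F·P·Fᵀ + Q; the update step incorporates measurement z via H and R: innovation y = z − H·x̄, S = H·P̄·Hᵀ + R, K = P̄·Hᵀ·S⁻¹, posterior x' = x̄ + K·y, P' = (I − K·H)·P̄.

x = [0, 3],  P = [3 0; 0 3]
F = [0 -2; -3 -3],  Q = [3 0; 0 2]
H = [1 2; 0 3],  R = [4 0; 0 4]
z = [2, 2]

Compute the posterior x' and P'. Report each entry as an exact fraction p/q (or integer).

x' = [-104/165, 331/396]
P' = [188/55 -16/33; -16/33 37/99]

x̄ = F·x = [-6, -9]
P̄ = F·P·Fᵀ + Q = [15 18; 18 56]
y = z − H·x̄ = [26, 29]
S = H·P̄·Hᵀ + R = [315 390; 390 508]
K = P̄·Hᵀ·S⁻¹ = [101/165 -4/11; 13/198 37/132]
x' = x̄ + K·y = [-104/165, 331/396]
P' = (I − K·H)·P̄ = [188/55 -16/33; -16/33 37/99]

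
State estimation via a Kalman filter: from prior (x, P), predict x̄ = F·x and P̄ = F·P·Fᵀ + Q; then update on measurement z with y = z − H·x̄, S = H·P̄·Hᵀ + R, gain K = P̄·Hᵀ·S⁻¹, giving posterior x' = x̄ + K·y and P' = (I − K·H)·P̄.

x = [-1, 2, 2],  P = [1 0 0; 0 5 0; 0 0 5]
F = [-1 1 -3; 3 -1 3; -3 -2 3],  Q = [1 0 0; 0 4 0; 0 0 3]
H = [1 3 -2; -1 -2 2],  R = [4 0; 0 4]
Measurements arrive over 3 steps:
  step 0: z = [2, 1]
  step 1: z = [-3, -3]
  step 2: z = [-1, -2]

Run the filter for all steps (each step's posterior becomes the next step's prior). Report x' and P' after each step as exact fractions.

step 0: x̄ = F·x = [-3, 1, 5]
step 0: P̄ = F·P·Fᵀ + Q = [52 -53 -52; -53 63 46; -52 46 77]
step 0: y = z − H·x̄ = [12, -10]
step 0: S = H·P̄·Hᵀ + R = [269 -221; -221 244]
step 0: K = P̄·Hᵀ·S⁻¹ = [-11782/16795 -14113/16795; 2987/3359 2967/3359; 8602/16795 15638/16795]
step 0: x' = x̄ + K·y = [-50639/16795, 9533/3359, 30819/16795]
step 0: P' = (I − K·H)·P̄ = [132344/16795 -20716/3359 -65634/16795; -20716/3359 23816/3359 19392/3359; -65634/16795 19392/3359 95419/16795]
step 1: x̄ = F·x = [5847/16795, -21425/3359, 149044/16795]
step 1: P̄ = F·P·Fᵀ + Q = [358586/16795 -83967/3359 -117483/16795; -83967/3359 218887/3359 -131213/3359; -117483/16795 -131213/3359 1351504/16795]
step 1: y = z − H·x̄ = [563231/16795, -556876/16795]
step 1: S = H·P̄·Hᵀ + R = [21505399/16795 -17262619/16795; -17262619/16795 14248634/16795]
step 1: K = P̄·Hᵀ·S⁻¹ = [-312014248/501610279 -369349635/501610279; 19766593/26400541 18238853/26400541; 185032905/501610279 369657731/501610279]
step 1: x' = x̄ + K·y = [103034317/26400541, -110257786/26400541, -84220705/26400541]
step 1: P' = (I − K·H)·P̄ = [3750353824/501610279 -143445028/26400541 -1588977890/501610279; -143445028/26400541 152021784/26400541 116776976/26400541; -1588977890/501610279 116776976/26400541 2163589061/501610279]
step 2: x̄ = F·x = [39370012/26400541, 166698622/26400541, -341249494/26400541]
step 2: P̄ = F·P·Fᵀ + Q = [9217148008/501610279 -12133289101/501610279 -837616781/501610279; -12133289101/501610279 32558896885/501610279 -20296551375/501610279; -837616781/501610279 -20296551375/501610279 35554957494/501610279]
step 2: y = z − H·x̄ = [-1248365407/26400541, 1002465162/26400541]
step 2: S = H·P̄·Hᵀ + R = [620582840083/501610279 -492439894663/501610279; -492439894663/501610279 400868728360/501610279]
step 2: K = P̄·Hᵀ·S⁻¹ = [-7254965739616/12510118618209 -8494855141837/12510118618209; 8936884126117/12510118618209 8058027679225/12510118618209; 1441507155661/4170039539403 2941497912415/4170039539403]
step 2: x' = x̄ + K·y = [39149782669186/12510118618209, -37619889374431/12510118618209, -10371089310619/4170039539403]
step 2: P' = (I − K·H)·P̄ = [87445462480832/12510118618209 -62999283525812/12510118618209 -12088754189690/4170039539403; -62999283525812/12510118618209 67979647221368/12510118618209 17532020272304/4170039539403; -12088754189690/4170039539403 17532020272304/4170039539403 5790213000763/1390013179801]

step 0: x' = [-50639/16795, 9533/3359, 30819/16795], P' = [132344/16795 -20716/3359 -65634/16795; -20716/3359 23816/3359 19392/3359; -65634/16795 19392/3359 95419/16795]
step 1: x' = [103034317/26400541, -110257786/26400541, -84220705/26400541], P' = [3750353824/501610279 -143445028/26400541 -1588977890/501610279; -143445028/26400541 152021784/26400541 116776976/26400541; -1588977890/501610279 116776976/26400541 2163589061/501610279]
step 2: x' = [39149782669186/12510118618209, -37619889374431/12510118618209, -10371089310619/4170039539403], P' = [87445462480832/12510118618209 -62999283525812/12510118618209 -12088754189690/4170039539403; -62999283525812/12510118618209 67979647221368/12510118618209 17532020272304/4170039539403; -12088754189690/4170039539403 17532020272304/4170039539403 5790213000763/1390013179801]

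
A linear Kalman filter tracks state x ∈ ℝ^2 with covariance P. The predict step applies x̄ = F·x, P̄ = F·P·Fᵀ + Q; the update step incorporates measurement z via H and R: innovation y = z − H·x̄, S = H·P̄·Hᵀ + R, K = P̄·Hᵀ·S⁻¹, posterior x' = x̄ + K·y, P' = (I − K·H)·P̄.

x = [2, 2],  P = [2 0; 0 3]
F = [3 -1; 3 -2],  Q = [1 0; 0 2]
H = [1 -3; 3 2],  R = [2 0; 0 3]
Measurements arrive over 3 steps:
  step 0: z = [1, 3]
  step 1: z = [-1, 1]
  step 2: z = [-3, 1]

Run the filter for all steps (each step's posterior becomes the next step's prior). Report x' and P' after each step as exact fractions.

step 0: x̄ = F·x = [4, 2]
step 0: P̄ = F·P·Fᵀ + Q = [22 24; 24 32]
step 0: y = z − H·x̄ = [3, -13]
step 0: S = H·P̄·Hᵀ + R = [168 -294; -294 617]
step 0: K = P̄·Hᵀ·S⁻¹ = [1333/8610 53/205; -74/287 4/41]
step 0: x' = x̄ + K·y = [3167/2870, -12/287]
step 0: P' = (I − K·H)·P̄ = [1153/4305 -4/287; -4/287 48/287]
step 1: x̄ = F·x = [9621/2870, 9741/2870]
step 1: P̄ = F·P·Fᵀ + Q = [5254/1435 4119/1435; 4119/1435 7529/1435]
step 1: y = z − H·x̄ = [8366/1435, -9095/574]
step 1: S = H·P̄·Hᵀ + R = [51171/1435 -11649/287; -11649/287 26227/287]
step 1: K = P̄·Hᵀ·S⁻¹ = [325037/2312076 189173/770692; -191641/770692 76001/770692]
step 1: x' = x̄ + K·y = [1306673/4624152, 588591/1541384]
step 1: P' = (I − K·H)·P̄ = [582529/2312076 -7505/770692; -7505/770692 125259/770692]
step 2: x̄ = F·x = [359041/770692, 129491/1541384]
step 2: P̄ = F·P·Fᵀ + Q = [672142/192673 1032825/385346; 1032825/385346 3880067/770692]
step 2: y = z − H·x̄ = [-4953761/1541384, -217961/385346]
step 2: S = H·P̄·Hᵀ + R = [26756655/770692 -7418562/192673; -7418562/192673 16704314/192673]
step 2: K = P̄·Hᵀ·S⁻¹ = [82728550/588591339 96122459/392394226; -48782837/196197113 38635097/392394226]
step 2: x' = x̄ + K·y = [-292896001/2354365356, 649344711/784788452]
step 2: P' = (I − K·H)·P̄ = [296103163/1177182678 -3867893/392394226; -3867893/392394226 63754485/392394226]

step 0: x' = [3167/2870, -12/287], P' = [1153/4305 -4/287; -4/287 48/287]
step 1: x' = [1306673/4624152, 588591/1541384], P' = [582529/2312076 -7505/770692; -7505/770692 125259/770692]
step 2: x' = [-292896001/2354365356, 649344711/784788452], P' = [296103163/1177182678 -3867893/392394226; -3867893/392394226 63754485/392394226]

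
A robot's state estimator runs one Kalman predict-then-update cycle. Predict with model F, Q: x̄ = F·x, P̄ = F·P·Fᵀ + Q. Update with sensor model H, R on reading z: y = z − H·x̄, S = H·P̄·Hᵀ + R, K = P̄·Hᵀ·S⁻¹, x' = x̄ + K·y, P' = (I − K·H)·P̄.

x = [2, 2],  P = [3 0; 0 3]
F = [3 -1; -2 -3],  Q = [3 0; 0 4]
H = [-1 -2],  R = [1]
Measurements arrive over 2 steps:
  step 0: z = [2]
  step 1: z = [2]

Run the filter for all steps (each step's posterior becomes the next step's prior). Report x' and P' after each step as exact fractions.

step 0: x' = [89/17, -311/85], P' = [1077/34 -537/34; -537/34 1381/170]
step 1: x' = [-78815/9716, 30167/9716], P' = [899251/19432 -437695/19432; -437695/19432 217719/19432]

step 0: x̄ = F·x = [4, -10]
step 0: P̄ = F·P·Fᵀ + Q = [33 -9; -9 43]
step 0: y = z − H·x̄ = [-14]
step 0: S = H·P̄·Hᵀ + R = [170]
step 0: K = P̄·Hᵀ·S⁻¹ = [-3/34; -77/170]
step 0: x' = x̄ + K·y = [89/17, -311/85]
step 0: P' = (I − K·H)·P̄ = [1077/34 -537/34; -537/34 1381/170]
step 1: x̄ = F·x = [1646/85, 43/85]
step 1: P̄ = F·P·Fᵀ + Q = [33233/85 -4686/85; -4686/85 2429/170]
step 1: y = z − H·x̄ = [1902/85]
step 1: S = H·P̄·Hᵀ + R = [19432/85]
step 1: K = P̄·Hᵀ·S⁻¹ = [-23861/19432; 2257/19432]
step 1: x' = x̄ + K·y = [-78815/9716, 30167/9716]
step 1: P' = (I − K·H)·P̄ = [899251/19432 -437695/19432; -437695/19432 217719/19432]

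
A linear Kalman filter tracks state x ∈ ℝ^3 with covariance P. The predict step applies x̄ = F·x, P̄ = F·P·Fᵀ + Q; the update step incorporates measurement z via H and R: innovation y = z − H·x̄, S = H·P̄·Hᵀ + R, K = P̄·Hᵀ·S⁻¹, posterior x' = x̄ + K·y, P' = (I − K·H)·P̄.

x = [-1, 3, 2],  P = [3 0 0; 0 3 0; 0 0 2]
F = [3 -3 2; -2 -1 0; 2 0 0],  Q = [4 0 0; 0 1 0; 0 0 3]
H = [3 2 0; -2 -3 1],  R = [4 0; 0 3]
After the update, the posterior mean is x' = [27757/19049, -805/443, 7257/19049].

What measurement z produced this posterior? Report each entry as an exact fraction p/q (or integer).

z = [1, 3]

x̄ = F·x = [-8, -1, -2]
P̄ = F·P·Fᵀ + Q = [66 -9 18; -9 16 -12; 18 -12 15]
S = H·P̄·Hᵀ + R = [554 -345; -345 318]
K = P̄·Hᵀ·S⁻¹ = [9075/19049 4634/19049; -100/443 -167/443; 4905/19049 6220/19049]
x' − x̄ = [180149/19049, -362/443, 45355/19049] = K·y
y = (KᵀK)⁻¹·Kᵀ·(x' − x̄) = [27, -14]
z = y + H·x̄ = [27, -14] + [-26, 17] = [1, 3]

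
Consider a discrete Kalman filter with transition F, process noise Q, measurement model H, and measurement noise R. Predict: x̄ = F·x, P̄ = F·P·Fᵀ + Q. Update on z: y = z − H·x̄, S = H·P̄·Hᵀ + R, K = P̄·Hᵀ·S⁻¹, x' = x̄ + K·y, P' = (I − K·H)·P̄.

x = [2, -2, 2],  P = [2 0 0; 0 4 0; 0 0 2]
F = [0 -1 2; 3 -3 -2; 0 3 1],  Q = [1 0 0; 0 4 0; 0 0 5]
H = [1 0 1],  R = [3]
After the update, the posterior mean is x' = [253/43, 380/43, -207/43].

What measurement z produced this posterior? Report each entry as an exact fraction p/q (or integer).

x̄ = F·x = [6, 8, -4]
P̄ = F·P·Fᵀ + Q = [13 4 -8; 4 66 -40; -8 -40 43]
S = H·P̄·Hᵀ + R = [43]
K = P̄·Hᵀ·S⁻¹ = [5/43; -36/43; 35/43]
x' − x̄ = [-5/43, 36/43, -35/43] = K·y
y = (KᵀK)⁻¹·Kᵀ·(x' − x̄) = [-1]
z = y + H·x̄ = [-1] + [2] = [1]

z = [1]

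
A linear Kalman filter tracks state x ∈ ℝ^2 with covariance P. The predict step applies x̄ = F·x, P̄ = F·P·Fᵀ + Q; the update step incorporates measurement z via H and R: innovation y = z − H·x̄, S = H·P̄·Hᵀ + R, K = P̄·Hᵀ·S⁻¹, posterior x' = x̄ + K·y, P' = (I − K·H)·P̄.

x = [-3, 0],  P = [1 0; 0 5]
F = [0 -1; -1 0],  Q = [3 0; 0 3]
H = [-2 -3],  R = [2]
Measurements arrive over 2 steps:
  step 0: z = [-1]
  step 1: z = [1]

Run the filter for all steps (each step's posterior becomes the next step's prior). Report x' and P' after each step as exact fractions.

step 0: x' = [-64/35, 57/35], P' = [152/35 -96/35; -96/35 68/35]
step 1: x' = [-3319/1923, 549/641], P' = [9409/1923 -2078/641; -2078/641 1514/641]

step 0: x̄ = F·x = [0, 3]
step 0: P̄ = F·P·Fᵀ + Q = [8 0; 0 4]
step 0: y = z − H·x̄ = [8]
step 0: S = H·P̄·Hᵀ + R = [70]
step 0: K = P̄·Hᵀ·S⁻¹ = [-8/35; -6/35]
step 0: x' = x̄ + K·y = [-64/35, 57/35]
step 0: P' = (I − K·H)·P̄ = [152/35 -96/35; -96/35 68/35]
step 1: x̄ = F·x = [-57/35, 64/35]
step 1: P̄ = F·P·Fᵀ + Q = [173/35 -96/35; -96/35 257/35]
step 1: y = z − H·x̄ = [113/35]
step 1: S = H·P̄·Hᵀ + R = [1923/35]
step 1: K = P̄·Hᵀ·S⁻¹ = [-58/1923; -193/641]
step 1: x' = x̄ + K·y = [-3319/1923, 549/641]
step 1: P' = (I − K·H)·P̄ = [9409/1923 -2078/641; -2078/641 1514/641]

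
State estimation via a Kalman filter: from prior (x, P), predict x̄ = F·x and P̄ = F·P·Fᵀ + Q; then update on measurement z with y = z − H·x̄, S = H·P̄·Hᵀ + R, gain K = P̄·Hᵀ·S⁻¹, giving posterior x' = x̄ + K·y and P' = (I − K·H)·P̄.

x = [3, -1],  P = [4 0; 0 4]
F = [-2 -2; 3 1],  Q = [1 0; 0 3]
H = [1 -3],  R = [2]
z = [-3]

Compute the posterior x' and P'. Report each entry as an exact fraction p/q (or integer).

x̄ = F·x = [-4, 8]
P̄ = F·P·Fᵀ + Q = [33 -32; -32 43]
y = z − H·x̄ = [25]
S = H·P̄·Hᵀ + R = [614]
K = P̄·Hᵀ·S⁻¹ = [129/614; -161/614]
x' = x̄ + K·y = [769/614, 887/614]
P' = (I − K·H)·P̄ = [3621/614 1121/614; 1121/614 481/614]

x' = [769/614, 887/614]
P' = [3621/614 1121/614; 1121/614 481/614]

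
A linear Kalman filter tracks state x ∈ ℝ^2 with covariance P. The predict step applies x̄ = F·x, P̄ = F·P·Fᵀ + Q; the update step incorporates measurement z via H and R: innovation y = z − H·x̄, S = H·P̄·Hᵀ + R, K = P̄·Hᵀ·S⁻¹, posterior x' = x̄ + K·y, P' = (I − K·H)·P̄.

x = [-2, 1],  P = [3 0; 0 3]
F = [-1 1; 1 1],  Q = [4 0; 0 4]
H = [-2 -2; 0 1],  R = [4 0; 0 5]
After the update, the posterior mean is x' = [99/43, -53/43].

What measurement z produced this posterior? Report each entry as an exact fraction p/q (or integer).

x̄ = F·x = [3, -1]
P̄ = F·P·Fᵀ + Q = [10 0; 0 10]
S = H·P̄·Hᵀ + R = [84 -20; -20 15]
K = P̄·Hᵀ·S⁻¹ = [-15/43 -20/43; -5/43 22/43]
x' − x̄ = [-30/43, -10/43] = K·y
y = (KᵀK)⁻¹·Kᵀ·(x' − x̄) = [2, 0]
z = y + H·x̄ = [2, 0] + [-4, -1] = [-2, -1]

z = [-2, -1]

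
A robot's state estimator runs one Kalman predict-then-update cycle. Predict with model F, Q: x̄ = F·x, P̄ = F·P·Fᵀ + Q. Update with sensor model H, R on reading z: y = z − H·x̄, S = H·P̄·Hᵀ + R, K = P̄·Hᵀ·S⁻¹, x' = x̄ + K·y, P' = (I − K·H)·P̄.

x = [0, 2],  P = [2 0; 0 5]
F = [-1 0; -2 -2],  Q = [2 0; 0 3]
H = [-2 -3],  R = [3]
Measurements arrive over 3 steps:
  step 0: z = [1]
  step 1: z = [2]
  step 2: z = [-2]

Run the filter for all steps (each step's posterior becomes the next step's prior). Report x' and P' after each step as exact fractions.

step 0: x' = [110/173, -273/346], P' = [492/173 -318/173; -318/173 525/346]
step 1: x' = [-1910/2123, -851/16984], P' = [4938/2123 -2952/2123; -2952/2123 19419/16984]
step 2: x' = [356/5081, 6891/10162], P' = [872448/401399 -521064/401399; -521064/401399 436551/401399]

step 0: x̄ = F·x = [0, -4]
step 0: P̄ = F·P·Fᵀ + Q = [4 4; 4 31]
step 0: y = z − H·x̄ = [-11]
step 0: S = H·P̄·Hᵀ + R = [346]
step 0: K = P̄·Hᵀ·S⁻¹ = [-10/173; -101/346]
step 0: x' = x̄ + K·y = [110/173, -273/346]
step 0: P' = (I − K·H)·P̄ = [492/173 -318/173; -318/173 525/346]
step 1: x̄ = F·x = [-110/173, 53/173]
step 1: P̄ = F·P·Fᵀ + Q = [838/173 348/173; 348/173 993/173]
step 1: y = z − H·x̄ = [285/173]
step 1: S = H·P̄·Hᵀ + R = [16984/173]
step 1: K = P̄·Hᵀ·S⁻¹ = [-340/2123; -3675/16984]
step 1: x' = x̄ + K·y = [-1910/2123, -851/16984]
step 1: P' = (I − K·H)·P̄ = [4938/2123 -2952/2123; -2952/2123 19419/16984]
step 2: x̄ = F·x = [1910/2123, 16131/8492]
step 2: P̄ = F·P·Fᵀ + Q = [9184/2123 3972/2123; 3972/2123 24429/4246]
step 2: y = z − H·x̄ = [46689/8492]
step 2: S = H·P̄·Hᵀ + R = [401399/4246]
step 2: K = P̄·Hᵀ·S⁻¹ = [-60568/401399; -89175/401399]
step 2: x' = x̄ + K·y = [356/5081, 6891/10162]
step 2: P' = (I − K·H)·P̄ = [872448/401399 -521064/401399; -521064/401399 436551/401399]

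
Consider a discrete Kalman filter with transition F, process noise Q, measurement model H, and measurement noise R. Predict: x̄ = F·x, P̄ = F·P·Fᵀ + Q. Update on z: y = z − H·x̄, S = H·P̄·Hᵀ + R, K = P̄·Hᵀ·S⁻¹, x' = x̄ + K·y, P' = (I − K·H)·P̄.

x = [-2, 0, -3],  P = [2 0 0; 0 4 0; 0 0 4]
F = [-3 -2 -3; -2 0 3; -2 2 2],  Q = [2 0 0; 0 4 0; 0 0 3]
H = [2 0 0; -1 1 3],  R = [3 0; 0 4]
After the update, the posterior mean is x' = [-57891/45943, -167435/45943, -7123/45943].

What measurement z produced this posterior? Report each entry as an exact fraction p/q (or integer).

z = [-3, -3]

x̄ = F·x = [15, -5, -2]
P̄ = F·P·Fᵀ + Q = [72 -24 -28; -24 48 32; -28 32 43]
S = H·P̄·Hᵀ + R = [291 -360; -360 919]
K = P̄·Hᵀ·S⁻¹ = [22512/45943 -180/45943; 5456/45943 10536/45943; 16576/137829 11613/45943]
x' − x̄ = [-747036/45943, 62280/45943, 84763/45943] = K·y
y = (KᵀK)⁻¹·Kᵀ·(x' − x̄) = [-33, 23]
z = y + H·x̄ = [-33, 23] + [30, -26] = [-3, -3]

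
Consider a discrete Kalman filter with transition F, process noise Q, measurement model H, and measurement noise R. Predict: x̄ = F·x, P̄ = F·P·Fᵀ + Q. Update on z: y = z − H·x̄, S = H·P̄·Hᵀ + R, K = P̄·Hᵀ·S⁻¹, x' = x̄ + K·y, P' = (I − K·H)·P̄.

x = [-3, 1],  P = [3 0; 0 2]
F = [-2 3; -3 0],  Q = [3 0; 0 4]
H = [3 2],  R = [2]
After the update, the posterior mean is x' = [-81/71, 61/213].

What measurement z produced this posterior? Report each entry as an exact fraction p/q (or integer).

z = [-3]

x̄ = F·x = [9, 9]
P̄ = F·P·Fᵀ + Q = [33 18; 18 31]
S = H·P̄·Hᵀ + R = [639]
K = P̄·Hᵀ·S⁻¹ = [15/71; 116/639]
x' − x̄ = [-720/71, -1856/213] = K·y
y = (KᵀK)⁻¹·Kᵀ·(x' − x̄) = [-48]
z = y + H·x̄ = [-48] + [45] = [-3]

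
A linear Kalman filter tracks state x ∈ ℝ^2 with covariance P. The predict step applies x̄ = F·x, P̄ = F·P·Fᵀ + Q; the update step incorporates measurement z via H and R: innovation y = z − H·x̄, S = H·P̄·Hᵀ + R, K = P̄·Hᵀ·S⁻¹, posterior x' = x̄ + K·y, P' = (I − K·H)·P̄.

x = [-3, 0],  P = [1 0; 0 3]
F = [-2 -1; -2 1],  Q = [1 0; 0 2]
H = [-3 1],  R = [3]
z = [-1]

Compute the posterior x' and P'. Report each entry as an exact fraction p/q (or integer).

x' = [215/78, 89/13]
P' = [95/78 36/13; 36/13 111/13]

x̄ = F·x = [6, 6]
P̄ = F·P·Fᵀ + Q = [8 1; 1 9]
y = z − H·x̄ = [11]
S = H·P̄·Hᵀ + R = [78]
K = P̄·Hᵀ·S⁻¹ = [-23/78; 1/13]
x' = x̄ + K·y = [215/78, 89/13]
P' = (I − K·H)·P̄ = [95/78 36/13; 36/13 111/13]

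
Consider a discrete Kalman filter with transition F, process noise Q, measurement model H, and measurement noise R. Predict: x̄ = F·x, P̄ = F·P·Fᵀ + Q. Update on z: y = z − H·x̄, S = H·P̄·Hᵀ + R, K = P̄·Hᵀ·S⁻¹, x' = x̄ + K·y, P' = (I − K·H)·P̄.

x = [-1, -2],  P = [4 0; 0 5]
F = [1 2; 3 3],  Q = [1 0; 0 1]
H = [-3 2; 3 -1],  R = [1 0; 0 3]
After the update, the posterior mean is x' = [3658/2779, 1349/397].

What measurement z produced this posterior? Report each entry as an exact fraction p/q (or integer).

x̄ = F·x = [-5, -9]
P̄ = F·P·Fᵀ + Q = [25 42; 42 82]
S = H·P̄·Hᵀ + R = [50 -11; -11 58]
K = P̄·Hᵀ·S⁻¹ = [885/2779 1749/2779; 384/397 374/397]
x' − x̄ = [17553/2779, 4922/397] = K·y
y = (KᵀK)⁻¹·Kᵀ·(x' − x̄) = [6, 7]
z = y + H·x̄ = [6, 7] + [-3, -6] = [3, 1]

z = [3, 1]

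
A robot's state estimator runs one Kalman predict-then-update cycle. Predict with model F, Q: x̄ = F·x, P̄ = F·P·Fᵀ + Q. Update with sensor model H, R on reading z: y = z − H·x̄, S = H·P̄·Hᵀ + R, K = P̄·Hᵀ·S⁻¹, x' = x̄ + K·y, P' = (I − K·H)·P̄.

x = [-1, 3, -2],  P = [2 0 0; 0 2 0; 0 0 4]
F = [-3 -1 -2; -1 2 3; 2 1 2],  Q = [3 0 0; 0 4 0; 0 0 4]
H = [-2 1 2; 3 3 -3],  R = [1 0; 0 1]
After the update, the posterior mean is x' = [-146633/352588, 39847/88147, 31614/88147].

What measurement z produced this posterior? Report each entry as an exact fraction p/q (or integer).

x̄ = F·x = [4, 1, -3]
P̄ = F·P·Fᵀ + Q = [39 -22 -30; -22 50 24; -30 24 30]
S = H·P̄·Hᵀ + R = [751 -486; -486 784]
K = P̄·Hᵀ·S⁻¹ = [-28457/176294 28131/352588; 29290/88147 19506/88147; 15102/88147 -2781/88147]
x' − x̄ = [-1556985/352588, -48300/88147, 296055/88147] = K·y
y = (KᵀK)⁻¹·Kᵀ·(x' − x̄) = [15, -25]
z = y + H·x̄ = [15, -25] + [-13, 24] = [2, -1]

z = [2, -1]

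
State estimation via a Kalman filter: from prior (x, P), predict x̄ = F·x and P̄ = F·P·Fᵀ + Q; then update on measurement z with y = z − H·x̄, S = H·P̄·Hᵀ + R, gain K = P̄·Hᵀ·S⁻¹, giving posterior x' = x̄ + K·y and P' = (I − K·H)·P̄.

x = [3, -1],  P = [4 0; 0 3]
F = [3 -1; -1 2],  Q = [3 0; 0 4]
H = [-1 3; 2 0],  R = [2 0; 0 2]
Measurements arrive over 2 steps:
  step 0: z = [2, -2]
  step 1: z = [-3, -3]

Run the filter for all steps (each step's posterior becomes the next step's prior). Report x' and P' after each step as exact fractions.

step 0: x̄ = F·x = [10, -5]
step 0: P̄ = F·P·Fᵀ + Q = [42 -18; -18 20]
step 0: y = z − H·x̄ = [27, -22]
step 0: S = H·P̄·Hᵀ + R = [332 -192; -192 170]
step 0: K = P̄·Hᵀ·S⁻¹ = [-24/2447 1182/2447; 1587/4894 378/2447]
step 0: x' = x̄ + K·y = [-2182/2447, 1747/4894]
step 0: P' = (I − K·H)·P̄ = [1182/2447 378/2447; 378/2447 655/2447]
step 1: x̄ = F·x = [-14839/4894, 3929/2447]
step 1: P̄ = F·P·Fᵀ + Q = [16366/2447 -2210/2447; -2210/2447 12078/2447]
step 1: y = z − H·x̄ = [-53095/4894, 7498/2447]
step 1: S = H·P̄·Hᵀ + R = [143222/2447 -45992/2447; -45992/2447 70358/2447]
step 1: K = P̄·Hᵀ·S⁻¹ = [-11498/813399 370894/813399; 255574/813399 115966/813399]
step 1: x' = x̄ + K·y = [-141773/95694, -65374/47847]
step 1: P' = (I − K·H)·P̄ = [370894/813399 115966/813399; 115966/813399 209038/813399]

step 0: x' = [-2182/2447, 1747/4894], P' = [1182/2447 378/2447; 378/2447 655/2447]
step 1: x' = [-141773/95694, -65374/47847], P' = [370894/813399 115966/813399; 115966/813399 209038/813399]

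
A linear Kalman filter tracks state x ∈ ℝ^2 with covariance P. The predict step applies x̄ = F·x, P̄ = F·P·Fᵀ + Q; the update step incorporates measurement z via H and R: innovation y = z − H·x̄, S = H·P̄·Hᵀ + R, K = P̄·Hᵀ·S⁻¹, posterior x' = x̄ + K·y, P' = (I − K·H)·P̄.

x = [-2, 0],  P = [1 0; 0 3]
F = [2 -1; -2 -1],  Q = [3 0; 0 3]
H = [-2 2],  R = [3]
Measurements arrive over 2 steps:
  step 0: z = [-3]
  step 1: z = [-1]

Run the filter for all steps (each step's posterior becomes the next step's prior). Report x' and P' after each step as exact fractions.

step 0: x̄ = F·x = [-4, 4]
step 0: P̄ = F·P·Fᵀ + Q = [10 -1; -1 10]
step 0: y = z − H·x̄ = [-19]
step 0: S = H·P̄·Hᵀ + R = [91]
step 0: K = P̄·Hᵀ·S⁻¹ = [-22/91; 22/91]
step 0: x' = x̄ + K·y = [54/91, -54/91]
step 0: P' = (I − K·H)·P̄ = [426/91 393/91; 393/91 426/91]
step 1: x̄ = F·x = [162/91, -54/91]
step 1: P̄ = F·P·Fᵀ + Q = [831/91 -1278/91; -1278/91 3975/91]
step 1: y = z − H·x̄ = [341/91]
step 1: S = H·P̄·Hᵀ + R = [29721/91]
step 1: K = P̄·Hᵀ·S⁻¹ = [-1406/9907; 3502/9907]
step 1: x' = x̄ + K·y = [12368/9907, 7244/9907]
step 1: P' = (I − K·H)·P̄ = [25299/9907 23190/9907; 23190/9907 28443/9907]

step 0: x' = [54/91, -54/91], P' = [426/91 393/91; 393/91 426/91]
step 1: x' = [12368/9907, 7244/9907], P' = [25299/9907 23190/9907; 23190/9907 28443/9907]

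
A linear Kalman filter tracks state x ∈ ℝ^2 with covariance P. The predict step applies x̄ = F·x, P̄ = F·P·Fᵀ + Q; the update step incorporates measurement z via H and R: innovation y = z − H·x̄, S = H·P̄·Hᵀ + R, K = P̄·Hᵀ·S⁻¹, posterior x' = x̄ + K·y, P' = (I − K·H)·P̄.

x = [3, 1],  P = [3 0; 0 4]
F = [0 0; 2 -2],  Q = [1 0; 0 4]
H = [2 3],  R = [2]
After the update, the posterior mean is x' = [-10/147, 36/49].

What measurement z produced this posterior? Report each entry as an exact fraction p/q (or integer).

z = [2]

x̄ = F·x = [0, 4]
P̄ = F·P·Fᵀ + Q = [1 0; 0 32]
S = H·P̄·Hᵀ + R = [294]
K = P̄·Hᵀ·S⁻¹ = [1/147; 16/49]
x' − x̄ = [-10/147, -160/49] = K·y
y = (KᵀK)⁻¹·Kᵀ·(x' − x̄) = [-10]
z = y + H·x̄ = [-10] + [12] = [2]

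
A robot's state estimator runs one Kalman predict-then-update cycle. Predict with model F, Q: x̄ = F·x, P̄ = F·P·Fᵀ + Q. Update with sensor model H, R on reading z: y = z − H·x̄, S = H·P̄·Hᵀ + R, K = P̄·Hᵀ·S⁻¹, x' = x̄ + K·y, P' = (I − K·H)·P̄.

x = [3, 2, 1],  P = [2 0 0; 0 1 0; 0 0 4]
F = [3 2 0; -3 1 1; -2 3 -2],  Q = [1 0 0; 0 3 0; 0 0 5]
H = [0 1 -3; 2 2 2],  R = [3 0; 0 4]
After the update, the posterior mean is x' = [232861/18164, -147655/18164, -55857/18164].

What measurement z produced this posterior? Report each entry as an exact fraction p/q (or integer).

z = [1, 3]

x̄ = F·x = [13, -6, -2]
P̄ = F·P·Fᵀ + Q = [23 -16 -6; -16 26 7; -6 7 38]
S = H·P̄·Hᵀ + R = [329 -200; -200 232]
K = P̄·Hᵀ·S⁻¹ = [108/4541 529/18164; 995/4541 6093/18164; -1153/4541 2131/18164]
x' − x̄ = [-3271/18164, -38671/18164, -19529/18164] = K·y
y = (KᵀK)⁻¹·Kᵀ·(x' − x̄) = [1, -7]
z = y + H·x̄ = [1, -7] + [0, 10] = [1, 3]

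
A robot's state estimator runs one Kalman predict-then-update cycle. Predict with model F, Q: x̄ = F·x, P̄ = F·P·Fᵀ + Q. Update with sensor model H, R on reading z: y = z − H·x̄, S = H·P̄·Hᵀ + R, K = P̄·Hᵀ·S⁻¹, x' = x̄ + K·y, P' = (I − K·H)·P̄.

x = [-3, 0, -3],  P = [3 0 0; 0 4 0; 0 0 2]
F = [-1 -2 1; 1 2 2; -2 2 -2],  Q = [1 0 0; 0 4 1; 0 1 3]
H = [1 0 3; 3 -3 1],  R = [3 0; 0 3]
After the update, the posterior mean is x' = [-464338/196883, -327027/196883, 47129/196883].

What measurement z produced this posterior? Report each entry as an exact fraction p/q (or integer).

z = [-2, -2]

x̄ = F·x = [0, -9, 12]
P̄ = F·P·Fᵀ + Q = [22 -15 -14; -15 31 3; -14 3 39]
S = H·P̄·Hᵀ + R = [292 61; 61 687]
K = P̄·Hᵀ·S⁻¹ = [-19657/196883 29544/196883; 4113/196883 -39054/196883; 71493/196883 -9787/196883]
x' − x̄ = [-464338/196883, 1444920/196883, -2315467/196883] = K·y
y = (KᵀK)⁻¹·Kᵀ·(x' − x̄) = [-38, -41]
z = y + H·x̄ = [-38, -41] + [36, 39] = [-2, -2]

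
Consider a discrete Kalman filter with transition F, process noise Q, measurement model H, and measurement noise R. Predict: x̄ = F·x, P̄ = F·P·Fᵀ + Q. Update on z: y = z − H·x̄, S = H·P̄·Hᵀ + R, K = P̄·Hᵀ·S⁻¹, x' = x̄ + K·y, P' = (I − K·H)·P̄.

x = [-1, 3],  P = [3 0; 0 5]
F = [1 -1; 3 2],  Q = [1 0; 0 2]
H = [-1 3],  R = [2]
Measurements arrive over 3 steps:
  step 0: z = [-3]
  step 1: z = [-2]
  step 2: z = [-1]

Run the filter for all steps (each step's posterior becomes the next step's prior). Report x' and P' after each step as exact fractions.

step 0: x̄ = F·x = [-4, 3]
step 0: P̄ = F·P·Fᵀ + Q = [9 -1; -1 49]
step 0: y = z − H·x̄ = [-16]
step 0: S = H·P̄·Hᵀ + R = [458]
step 0: K = P̄·Hᵀ·S⁻¹ = [-6/229; 74/229]
step 0: x' = x̄ + K·y = [-820/229, -497/229]
step 0: P' = (I − K·H)·P̄ = [1989/229 659/229; 659/229 269/229]
step 1: x̄ = F·x = [-323/229, -3454/229]
step 1: P̄ = F·P·Fᵀ + Q = [1169/229 4770/229; 4770/229 27343/229]
step 1: y = z − H·x̄ = [9581/229]
step 1: S = H·P̄·Hᵀ + R = [219094/229]
step 1: K = P̄·Hᵀ·S⁻¹ = [13141/219094; 77259/219094]
step 1: x' = x̄ + K·y = [240771/219094, -72193/219094]
step 1: P' = (I − K·H)·P̄ = [364345/219094 130209/219094; 130209/219094 94909/219094]
step 2: x̄ = F·x = [156482/109547, 577927/219094]
step 2: P̄ = F·P·Fᵀ + Q = [208965/109547 386504/109547; 386504/109547 5659437/219094]
step 2: y = z − H·x̄ = [-1639911/219094]
step 2: S = H·P̄·Hᵀ + R = [47153003/219094]
step 2: K = P̄·Hᵀ·S⁻¹ = [1901094/47153003; 16205303/47153003]
step 2: x' = x̄ + K·y = [53125907/47153003, 3084242/47153003]
step 2: P' = (I − K·H)·P̄ = [73450191/47153003 25750793/47153003; 25750793/47153003 19387133/47153003]

step 0: x' = [-820/229, -497/229], P' = [1989/229 659/229; 659/229 269/229]
step 1: x' = [240771/219094, -72193/219094], P' = [364345/219094 130209/219094; 130209/219094 94909/219094]
step 2: x' = [53125907/47153003, 3084242/47153003], P' = [73450191/47153003 25750793/47153003; 25750793/47153003 19387133/47153003]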